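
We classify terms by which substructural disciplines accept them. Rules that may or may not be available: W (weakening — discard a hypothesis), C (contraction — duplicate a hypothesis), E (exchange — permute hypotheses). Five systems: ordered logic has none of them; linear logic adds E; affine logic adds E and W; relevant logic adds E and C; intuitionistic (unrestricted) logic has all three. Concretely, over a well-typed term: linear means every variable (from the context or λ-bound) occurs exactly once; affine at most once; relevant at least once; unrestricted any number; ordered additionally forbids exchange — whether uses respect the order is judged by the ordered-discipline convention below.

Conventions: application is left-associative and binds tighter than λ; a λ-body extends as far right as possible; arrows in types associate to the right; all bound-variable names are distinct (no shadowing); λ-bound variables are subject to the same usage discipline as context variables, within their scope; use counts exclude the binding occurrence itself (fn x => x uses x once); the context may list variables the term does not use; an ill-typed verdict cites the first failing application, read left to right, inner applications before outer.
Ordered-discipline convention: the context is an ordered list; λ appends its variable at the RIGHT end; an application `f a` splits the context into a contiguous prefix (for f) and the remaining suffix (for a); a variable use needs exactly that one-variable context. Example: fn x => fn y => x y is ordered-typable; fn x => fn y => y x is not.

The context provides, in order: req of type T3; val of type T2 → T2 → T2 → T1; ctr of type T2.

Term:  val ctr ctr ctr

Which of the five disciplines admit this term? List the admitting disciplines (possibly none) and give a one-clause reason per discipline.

admitted by: unrestricted
use counts: req: 0, val: 1, ctr: 3
uses in reading order: val, ctr, ctr, ctr
typing: well-typed at T1
ordered: ✗, repeated use of ctr ×3; unused: req — weakening required
linear: ✗, repeated use of ctr ×3; unused: req — weakening required
affine: ✗, repeated use of ctr ×3
relevant: ✗, unused: req — weakening required
unrestricted: ✓, type-checks (T1) and nothing is barred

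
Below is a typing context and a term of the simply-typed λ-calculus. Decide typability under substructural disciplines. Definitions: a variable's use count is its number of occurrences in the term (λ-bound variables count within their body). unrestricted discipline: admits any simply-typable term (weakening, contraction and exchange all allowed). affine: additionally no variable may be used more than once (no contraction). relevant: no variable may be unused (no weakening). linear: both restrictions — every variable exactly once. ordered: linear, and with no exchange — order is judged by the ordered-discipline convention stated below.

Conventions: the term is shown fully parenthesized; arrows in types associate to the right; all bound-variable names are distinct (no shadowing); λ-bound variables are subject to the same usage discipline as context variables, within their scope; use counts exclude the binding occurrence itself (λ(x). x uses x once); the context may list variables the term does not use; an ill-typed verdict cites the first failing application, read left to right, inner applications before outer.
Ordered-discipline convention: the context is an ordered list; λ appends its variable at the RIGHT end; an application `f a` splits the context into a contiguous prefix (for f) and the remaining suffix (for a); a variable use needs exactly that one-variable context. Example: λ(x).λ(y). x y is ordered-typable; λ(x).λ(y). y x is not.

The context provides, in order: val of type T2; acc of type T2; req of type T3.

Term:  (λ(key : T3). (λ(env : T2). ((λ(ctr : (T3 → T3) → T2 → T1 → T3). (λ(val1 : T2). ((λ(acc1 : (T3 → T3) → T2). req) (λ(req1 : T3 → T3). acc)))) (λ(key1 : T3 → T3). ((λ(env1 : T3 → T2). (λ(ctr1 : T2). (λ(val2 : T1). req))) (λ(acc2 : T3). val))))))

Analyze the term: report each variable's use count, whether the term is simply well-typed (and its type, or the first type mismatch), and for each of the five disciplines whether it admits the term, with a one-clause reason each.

usage: val: 1; acc: 1; req: 2; key (λ-bound): 0; env (λ-bound): 0; ctr (λ-bound): 0; val1 (λ-bound): 0; acc1 (λ-bound): 0; req1 (λ-bound): 0; key1 (λ-bound): 0; env1 (λ-bound): 0; ctr1 (λ-bound): 0; val2 (λ-bound): 0; acc2 (λ-bound): 0
order of uses: req, acc, req, val
typing: well-typed at T3 → T2 → T2 → T3
ordered: ✗, needs contraction — req ×2; needs weakening: key, env, ctr, val1, acc1, req1, key1, env1, ctr1, val2, acc2 unused
linear: ✗, needs contraction — req ×2; needs weakening: key, env, ctr, val1, acc1, req1, key1, env1, ctr1, val2, acc2 unused
affine: ✗, needs contraction — req ×2
relevant: ✗, needs weakening: key, env, ctr, val1, acc1, req1, key1, env1, ctr1, val2, acc2 unused
unrestricted: ✓, well-typed at T3 → T2 → T2 → T3; no restrictions here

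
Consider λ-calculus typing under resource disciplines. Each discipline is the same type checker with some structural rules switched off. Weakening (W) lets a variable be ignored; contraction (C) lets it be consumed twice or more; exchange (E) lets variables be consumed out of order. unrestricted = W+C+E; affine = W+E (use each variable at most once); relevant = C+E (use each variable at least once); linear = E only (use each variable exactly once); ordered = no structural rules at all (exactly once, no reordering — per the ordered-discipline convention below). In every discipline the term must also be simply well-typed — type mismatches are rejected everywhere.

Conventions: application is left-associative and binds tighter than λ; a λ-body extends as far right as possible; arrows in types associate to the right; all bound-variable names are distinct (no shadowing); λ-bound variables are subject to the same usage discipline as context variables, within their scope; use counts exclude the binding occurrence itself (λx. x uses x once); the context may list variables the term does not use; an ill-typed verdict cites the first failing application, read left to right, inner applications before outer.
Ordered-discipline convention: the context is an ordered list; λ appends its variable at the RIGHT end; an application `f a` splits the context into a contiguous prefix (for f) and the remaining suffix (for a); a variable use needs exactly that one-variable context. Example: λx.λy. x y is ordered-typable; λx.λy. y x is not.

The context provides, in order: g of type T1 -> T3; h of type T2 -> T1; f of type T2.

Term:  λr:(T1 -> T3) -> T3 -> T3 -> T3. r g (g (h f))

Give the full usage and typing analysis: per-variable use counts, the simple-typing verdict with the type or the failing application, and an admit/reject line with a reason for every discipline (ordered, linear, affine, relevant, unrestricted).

usage: g: 2×, h: 1×, f: 1×, r (bound): 1×
use order (left to right): r, g, g, h, f
typing: well-typed at ((T1 -> T3) -> T3 -> T3 -> T3) -> T3 -> T3
ordered ✗ (repeated use of g ×2)
linear ✗ (repeated use of g ×2)
affine ✗ (repeated use of g ×2)
relevant ✓ (none of g, h, f, r goes unused)
unrestricted ✓ (typability at ((T1 -> T3) -> T3 -> T3 -> T3) -> T3 -> T3 is all that's needed)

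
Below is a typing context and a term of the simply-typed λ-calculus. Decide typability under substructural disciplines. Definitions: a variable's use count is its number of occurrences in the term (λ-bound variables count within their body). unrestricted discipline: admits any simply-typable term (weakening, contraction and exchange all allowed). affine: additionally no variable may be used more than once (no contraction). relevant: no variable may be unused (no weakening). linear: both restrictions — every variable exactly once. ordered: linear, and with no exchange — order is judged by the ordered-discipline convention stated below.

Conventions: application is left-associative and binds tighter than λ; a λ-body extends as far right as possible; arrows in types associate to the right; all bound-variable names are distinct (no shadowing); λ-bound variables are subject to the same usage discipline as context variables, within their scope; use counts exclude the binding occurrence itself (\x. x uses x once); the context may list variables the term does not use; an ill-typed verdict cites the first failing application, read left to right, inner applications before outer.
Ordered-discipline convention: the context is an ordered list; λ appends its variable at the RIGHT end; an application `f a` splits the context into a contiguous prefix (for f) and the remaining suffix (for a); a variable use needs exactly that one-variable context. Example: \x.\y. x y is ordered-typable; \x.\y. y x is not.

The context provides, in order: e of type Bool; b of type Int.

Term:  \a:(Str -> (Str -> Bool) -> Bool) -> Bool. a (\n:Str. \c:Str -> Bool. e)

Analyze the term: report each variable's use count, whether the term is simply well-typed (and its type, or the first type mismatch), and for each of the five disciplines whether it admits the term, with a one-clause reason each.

counts: e ×1, b ×0, a [bound] ×1, n [bound] ×0, c [bound] ×0
order of uses: a, e
typing: well-typed at ((Str -> (Str -> Bool) -> Bool) -> Bool) -> Bool
ordered: ✗ — unused: b, n, c — weakening required
linear: ✗ — unused: b, n, c — weakening required
affine: ✓ — at most one use each (e, b, a, n, c)
relevant: ✗ — unused: b, n, c — weakening required
unrestricted: ✓ — well-typed at ((Str -> (Str -> Bool) -> Bool) -> Bool) -> Bool; no restrictions here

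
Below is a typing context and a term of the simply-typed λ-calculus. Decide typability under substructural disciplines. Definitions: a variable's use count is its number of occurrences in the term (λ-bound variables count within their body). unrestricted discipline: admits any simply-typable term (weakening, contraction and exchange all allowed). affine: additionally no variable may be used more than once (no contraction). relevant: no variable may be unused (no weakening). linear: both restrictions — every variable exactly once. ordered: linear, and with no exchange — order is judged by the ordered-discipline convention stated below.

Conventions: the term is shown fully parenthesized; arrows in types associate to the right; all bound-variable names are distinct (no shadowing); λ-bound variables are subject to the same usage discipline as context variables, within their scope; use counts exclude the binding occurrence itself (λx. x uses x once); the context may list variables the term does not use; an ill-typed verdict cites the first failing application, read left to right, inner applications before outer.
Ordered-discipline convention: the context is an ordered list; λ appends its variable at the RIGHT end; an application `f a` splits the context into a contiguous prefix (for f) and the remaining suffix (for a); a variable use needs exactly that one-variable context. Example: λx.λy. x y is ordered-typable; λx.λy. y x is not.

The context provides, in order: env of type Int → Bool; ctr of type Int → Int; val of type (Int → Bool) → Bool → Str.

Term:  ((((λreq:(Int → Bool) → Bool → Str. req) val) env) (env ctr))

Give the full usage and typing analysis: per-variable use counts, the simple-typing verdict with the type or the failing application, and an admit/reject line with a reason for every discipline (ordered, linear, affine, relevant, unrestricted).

usage: env=2; ctr=1; val=1; req (bound)=1
order of uses: req, val, env, env, ctr
typing: ill-typed: a function awaiting Int gets Int → Int
ordered: ✗ — a type mismatch blocks all five
linear: ✗ — the type mismatch rejects it
affine: ✗ — not simply typable
relevant: ✗ — fails simple typing
unrestricted: ✗ — a type mismatch blocks all five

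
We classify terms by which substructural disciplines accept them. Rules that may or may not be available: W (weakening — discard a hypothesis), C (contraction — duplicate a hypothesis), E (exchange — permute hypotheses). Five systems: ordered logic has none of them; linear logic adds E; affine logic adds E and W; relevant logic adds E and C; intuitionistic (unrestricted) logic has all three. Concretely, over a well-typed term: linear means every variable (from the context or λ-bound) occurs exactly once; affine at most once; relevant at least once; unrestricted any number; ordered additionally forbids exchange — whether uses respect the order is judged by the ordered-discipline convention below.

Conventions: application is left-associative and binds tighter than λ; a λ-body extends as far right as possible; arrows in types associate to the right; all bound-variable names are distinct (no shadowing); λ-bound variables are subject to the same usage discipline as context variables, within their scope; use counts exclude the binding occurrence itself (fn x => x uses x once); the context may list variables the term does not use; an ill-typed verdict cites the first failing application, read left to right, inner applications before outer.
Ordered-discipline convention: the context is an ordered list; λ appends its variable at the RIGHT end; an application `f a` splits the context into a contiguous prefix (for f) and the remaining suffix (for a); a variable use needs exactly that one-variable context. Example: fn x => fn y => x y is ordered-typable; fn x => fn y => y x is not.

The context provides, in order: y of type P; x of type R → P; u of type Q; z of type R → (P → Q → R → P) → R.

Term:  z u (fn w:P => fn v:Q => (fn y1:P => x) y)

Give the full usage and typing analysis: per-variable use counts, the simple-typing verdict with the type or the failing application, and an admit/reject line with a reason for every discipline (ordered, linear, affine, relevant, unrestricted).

variable uses: y: 1, x: 1, u: 1, z: 1, w [bound]: 0, v [bound]: 0, y1 [bound]: 0
order of uses: z, u, x, y
typing: ill-typed: an argument Q mismatches the expected R
ordered: ✗, a type mismatch blocks all five
linear: ✗, the type mismatch rejects it
affine: ✗, not simply typable
relevant: ✗, fails simple typing
unrestricted: ✗, a type mismatch blocks all five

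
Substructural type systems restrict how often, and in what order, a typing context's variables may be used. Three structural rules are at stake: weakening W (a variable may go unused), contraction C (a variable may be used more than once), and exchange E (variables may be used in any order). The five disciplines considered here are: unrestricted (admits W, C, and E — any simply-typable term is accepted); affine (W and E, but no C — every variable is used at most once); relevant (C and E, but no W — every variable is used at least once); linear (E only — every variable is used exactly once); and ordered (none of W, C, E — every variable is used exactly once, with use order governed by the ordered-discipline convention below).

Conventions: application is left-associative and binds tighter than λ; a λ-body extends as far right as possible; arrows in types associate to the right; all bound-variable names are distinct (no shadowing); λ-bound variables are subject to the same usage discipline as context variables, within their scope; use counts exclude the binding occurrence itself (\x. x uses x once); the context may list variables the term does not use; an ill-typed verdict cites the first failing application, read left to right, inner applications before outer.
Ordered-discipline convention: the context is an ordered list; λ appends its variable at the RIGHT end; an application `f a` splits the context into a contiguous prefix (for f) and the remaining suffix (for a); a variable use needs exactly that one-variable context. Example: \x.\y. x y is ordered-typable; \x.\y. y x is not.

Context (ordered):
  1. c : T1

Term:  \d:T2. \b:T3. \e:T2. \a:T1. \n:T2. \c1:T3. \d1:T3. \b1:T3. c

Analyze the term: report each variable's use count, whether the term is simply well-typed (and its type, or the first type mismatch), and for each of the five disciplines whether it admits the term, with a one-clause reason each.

counts: c: 1×; d (bound): 0×; b (bound): 0×; e (bound): 0×; a (bound): 0×; n (bound): 0×; c1 (bound): 0×; d1 (bound): 0×; b1 (bound): 0×
order of uses: c
typing: well-typed at T2 → T3 → T2 → T1 → T2 → T3 → T3 → T3 → T1
ordered: ✗, needs weakening: d, b, e, a, n, c1, d1, b1 unused
linear: ✗, needs weakening: d, b, e, a, n, c1, d1, b1 unused
affine: ✓, at most one use each (c, d, b, e, a, n, c1, d1, b1)
relevant: ✗, needs weakening: d, b, e, a, n, c1, d1, b1 unused
unrestricted: ✓, typability at T2 → T3 → T2 → T1 → T2 → T3 → T3 → T3 → T1 is all that's needed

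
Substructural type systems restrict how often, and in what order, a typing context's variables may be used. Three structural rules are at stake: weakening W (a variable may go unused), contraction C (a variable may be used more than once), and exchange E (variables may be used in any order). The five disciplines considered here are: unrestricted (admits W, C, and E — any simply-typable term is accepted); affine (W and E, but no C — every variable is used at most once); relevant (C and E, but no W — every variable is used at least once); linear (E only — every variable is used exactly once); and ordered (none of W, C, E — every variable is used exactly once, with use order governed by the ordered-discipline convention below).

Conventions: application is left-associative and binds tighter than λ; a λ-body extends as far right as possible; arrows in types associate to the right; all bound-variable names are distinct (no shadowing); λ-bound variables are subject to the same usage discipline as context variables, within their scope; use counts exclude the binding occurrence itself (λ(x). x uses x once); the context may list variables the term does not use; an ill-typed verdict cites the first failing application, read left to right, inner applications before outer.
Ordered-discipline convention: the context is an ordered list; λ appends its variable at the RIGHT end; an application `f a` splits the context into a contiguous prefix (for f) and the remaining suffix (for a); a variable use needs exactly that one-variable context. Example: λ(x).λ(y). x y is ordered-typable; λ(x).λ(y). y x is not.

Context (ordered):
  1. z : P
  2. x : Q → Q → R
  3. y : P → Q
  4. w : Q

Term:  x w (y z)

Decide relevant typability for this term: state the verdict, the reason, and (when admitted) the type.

yes — z, x, y, w: all used, weakening unneeded; term : R
counts: z=1, x=1, y=1, w=1
use order (left to right): x, w, y, z
typing: well-typed at R
all disciplines: ordered ✗, linear ✓, affine ✓, relevant ✓, unrestricted ✓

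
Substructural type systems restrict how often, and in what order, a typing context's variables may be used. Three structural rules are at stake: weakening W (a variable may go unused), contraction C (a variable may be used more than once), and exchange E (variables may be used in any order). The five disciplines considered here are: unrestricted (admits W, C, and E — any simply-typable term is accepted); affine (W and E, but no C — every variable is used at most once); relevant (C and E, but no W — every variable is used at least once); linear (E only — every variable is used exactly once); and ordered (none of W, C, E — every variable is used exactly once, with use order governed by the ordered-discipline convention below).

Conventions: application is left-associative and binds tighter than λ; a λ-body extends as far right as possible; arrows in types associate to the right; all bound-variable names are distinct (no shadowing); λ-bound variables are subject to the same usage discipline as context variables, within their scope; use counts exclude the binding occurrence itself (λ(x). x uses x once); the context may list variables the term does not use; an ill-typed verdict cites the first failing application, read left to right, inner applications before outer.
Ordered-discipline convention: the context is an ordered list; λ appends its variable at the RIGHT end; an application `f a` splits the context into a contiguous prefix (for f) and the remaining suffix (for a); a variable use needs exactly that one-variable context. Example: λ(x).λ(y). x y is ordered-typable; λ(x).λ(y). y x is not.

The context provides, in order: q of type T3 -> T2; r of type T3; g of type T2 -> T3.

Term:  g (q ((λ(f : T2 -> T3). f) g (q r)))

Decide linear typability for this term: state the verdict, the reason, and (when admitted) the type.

no — needs contraction — q ×2, g ×2
use counts: q: 2, r: 1, g: 2, f (λ-bound): 1
order of uses: g, q, f, g, q, r
typing: ✓ — T3
all disciplines: ordered ✗ | linear ✗ | affine ✗ | relevant ✓ | unrestricted ✓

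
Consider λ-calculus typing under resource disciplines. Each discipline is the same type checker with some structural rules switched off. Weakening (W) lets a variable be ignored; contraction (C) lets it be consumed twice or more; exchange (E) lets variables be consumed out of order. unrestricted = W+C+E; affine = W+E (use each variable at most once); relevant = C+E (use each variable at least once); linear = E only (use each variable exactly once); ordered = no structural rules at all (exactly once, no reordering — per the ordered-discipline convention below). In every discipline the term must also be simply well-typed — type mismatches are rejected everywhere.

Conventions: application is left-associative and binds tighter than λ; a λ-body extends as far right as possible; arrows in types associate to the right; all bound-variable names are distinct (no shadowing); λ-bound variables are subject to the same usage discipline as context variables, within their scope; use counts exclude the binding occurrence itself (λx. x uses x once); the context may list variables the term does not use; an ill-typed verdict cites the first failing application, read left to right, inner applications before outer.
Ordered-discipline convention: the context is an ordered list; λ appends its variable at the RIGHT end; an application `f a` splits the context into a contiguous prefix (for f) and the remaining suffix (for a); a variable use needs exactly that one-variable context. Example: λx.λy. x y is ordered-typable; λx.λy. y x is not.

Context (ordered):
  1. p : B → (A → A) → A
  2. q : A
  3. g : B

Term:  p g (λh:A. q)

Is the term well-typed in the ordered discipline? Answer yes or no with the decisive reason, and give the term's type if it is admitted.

no — needs weakening: h unused
use counts: p=1, q=1, g=1, h (λ-bound)=0
order of uses: p, g, q
typing: well-typed — term : A
per-discipline verdicts: ordered ✗ · linear ✗ · affine ✓ · relevant ✗ · unrestricted ✓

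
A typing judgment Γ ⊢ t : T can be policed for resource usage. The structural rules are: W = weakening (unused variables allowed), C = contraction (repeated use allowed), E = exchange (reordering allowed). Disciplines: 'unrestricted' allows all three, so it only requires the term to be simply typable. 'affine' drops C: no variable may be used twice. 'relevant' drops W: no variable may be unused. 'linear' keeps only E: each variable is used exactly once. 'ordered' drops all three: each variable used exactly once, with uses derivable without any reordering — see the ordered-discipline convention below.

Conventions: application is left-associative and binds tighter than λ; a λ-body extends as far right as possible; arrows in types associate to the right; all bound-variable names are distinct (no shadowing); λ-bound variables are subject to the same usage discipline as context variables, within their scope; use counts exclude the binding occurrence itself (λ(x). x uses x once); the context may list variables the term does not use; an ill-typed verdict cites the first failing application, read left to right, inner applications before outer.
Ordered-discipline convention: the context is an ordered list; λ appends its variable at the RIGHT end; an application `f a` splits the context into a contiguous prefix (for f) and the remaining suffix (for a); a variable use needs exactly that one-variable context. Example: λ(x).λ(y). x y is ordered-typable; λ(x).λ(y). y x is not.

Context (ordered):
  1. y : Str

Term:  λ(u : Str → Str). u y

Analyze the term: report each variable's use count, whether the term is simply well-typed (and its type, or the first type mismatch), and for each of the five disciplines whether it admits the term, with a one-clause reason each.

usage: y: 1; u (bound): 1
use order (left to right): u, y
typing: the term checks, with type (Str → Str) → Str
ordered: ✗ — use order u, y needs exchange
linear: ✓ — single use per variable (y, u)
affine: ✓ — none of y, u used more than once
relevant: ✓ — none of y, u goes unused
unrestricted: ✓ — well-typed at (Str → Str) → Str; no restrictions here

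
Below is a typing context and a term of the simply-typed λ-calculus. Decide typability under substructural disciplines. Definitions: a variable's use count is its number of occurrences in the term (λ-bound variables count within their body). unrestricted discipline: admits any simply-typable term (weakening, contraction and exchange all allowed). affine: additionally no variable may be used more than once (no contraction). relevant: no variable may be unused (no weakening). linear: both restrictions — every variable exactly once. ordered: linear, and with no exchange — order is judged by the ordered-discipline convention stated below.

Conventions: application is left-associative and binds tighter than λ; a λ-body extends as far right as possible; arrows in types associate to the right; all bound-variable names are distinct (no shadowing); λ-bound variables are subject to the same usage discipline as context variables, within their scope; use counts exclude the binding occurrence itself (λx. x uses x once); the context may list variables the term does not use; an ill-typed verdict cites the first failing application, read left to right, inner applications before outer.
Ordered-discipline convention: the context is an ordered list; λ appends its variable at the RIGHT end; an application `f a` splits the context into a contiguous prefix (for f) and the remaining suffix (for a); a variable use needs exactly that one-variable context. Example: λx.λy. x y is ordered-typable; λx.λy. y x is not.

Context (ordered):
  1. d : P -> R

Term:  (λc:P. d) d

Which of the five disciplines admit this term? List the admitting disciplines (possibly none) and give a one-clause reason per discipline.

accepted by: none
variable uses: d ×2; c [bound] ×0
left-to-right use order: d, d
typing: ill-typed: a function awaiting P gets P -> R
ordered ✗ (a type mismatch blocks all five)
linear ✗ (the type mismatch rejects it)
affine ✗ (not simply typable)
relevant ✗ (fails simple typing)
unrestricted ✗ (a type mismatch blocks all five)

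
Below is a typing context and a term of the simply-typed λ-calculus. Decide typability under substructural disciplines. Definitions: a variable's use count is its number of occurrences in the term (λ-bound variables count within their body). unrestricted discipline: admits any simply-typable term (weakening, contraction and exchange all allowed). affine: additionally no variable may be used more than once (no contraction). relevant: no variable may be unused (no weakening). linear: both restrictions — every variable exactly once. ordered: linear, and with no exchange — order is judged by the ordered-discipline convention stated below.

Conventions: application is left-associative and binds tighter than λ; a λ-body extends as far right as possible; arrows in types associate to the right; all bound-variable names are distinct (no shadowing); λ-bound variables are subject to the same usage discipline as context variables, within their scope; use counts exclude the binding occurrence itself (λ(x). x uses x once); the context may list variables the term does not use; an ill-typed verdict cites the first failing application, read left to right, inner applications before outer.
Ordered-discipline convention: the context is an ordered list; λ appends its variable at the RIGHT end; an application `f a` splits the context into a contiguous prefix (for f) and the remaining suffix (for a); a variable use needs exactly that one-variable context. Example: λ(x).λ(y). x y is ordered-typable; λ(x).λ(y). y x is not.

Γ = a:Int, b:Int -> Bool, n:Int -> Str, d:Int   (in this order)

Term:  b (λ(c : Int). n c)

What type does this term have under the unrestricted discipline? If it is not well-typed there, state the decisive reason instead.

not well-typed under unrestricted — fails simple typing
counts: a=0; b=1; n=1; d=0; c [bound]=1
uses in reading order: b, n, c
typing: ill-typed: an argument Int -> Str mismatches the expected Int
across the five disciplines: ordered ✗ · linear ✗ · affine ✗ · relevant ✗ · unrestricted ✗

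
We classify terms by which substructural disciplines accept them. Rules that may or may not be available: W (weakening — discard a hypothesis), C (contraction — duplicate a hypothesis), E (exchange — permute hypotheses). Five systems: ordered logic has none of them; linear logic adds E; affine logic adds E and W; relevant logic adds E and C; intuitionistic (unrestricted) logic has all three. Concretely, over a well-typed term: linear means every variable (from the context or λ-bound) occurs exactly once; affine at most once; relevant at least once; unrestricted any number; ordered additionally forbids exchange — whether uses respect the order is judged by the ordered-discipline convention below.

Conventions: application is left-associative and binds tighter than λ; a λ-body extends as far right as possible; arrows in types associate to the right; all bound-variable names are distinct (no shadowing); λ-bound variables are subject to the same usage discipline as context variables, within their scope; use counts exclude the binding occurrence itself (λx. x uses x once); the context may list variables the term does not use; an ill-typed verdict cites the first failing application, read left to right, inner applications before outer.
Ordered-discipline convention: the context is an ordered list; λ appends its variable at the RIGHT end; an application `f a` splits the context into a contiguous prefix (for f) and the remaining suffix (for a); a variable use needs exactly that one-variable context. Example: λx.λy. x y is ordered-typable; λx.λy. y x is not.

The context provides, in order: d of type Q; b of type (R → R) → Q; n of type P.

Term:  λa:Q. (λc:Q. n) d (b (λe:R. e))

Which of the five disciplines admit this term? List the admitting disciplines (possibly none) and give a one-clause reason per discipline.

admitting disciplines: none
variable uses: d=1; b=1; n=1; a [bound]=0; c [bound]=0; e [bound]=1
order of uses: n, d, b, e
typing: ill-typed: non-function type P applied to an argument
ordered ✗ (a type mismatch blocks all five)
linear ✗ (the type mismatch rejects it)
affine ✗ (not simply typable)
relevant ✗ (fails simple typing)
unrestricted ✗ (a type mismatch blocks all five)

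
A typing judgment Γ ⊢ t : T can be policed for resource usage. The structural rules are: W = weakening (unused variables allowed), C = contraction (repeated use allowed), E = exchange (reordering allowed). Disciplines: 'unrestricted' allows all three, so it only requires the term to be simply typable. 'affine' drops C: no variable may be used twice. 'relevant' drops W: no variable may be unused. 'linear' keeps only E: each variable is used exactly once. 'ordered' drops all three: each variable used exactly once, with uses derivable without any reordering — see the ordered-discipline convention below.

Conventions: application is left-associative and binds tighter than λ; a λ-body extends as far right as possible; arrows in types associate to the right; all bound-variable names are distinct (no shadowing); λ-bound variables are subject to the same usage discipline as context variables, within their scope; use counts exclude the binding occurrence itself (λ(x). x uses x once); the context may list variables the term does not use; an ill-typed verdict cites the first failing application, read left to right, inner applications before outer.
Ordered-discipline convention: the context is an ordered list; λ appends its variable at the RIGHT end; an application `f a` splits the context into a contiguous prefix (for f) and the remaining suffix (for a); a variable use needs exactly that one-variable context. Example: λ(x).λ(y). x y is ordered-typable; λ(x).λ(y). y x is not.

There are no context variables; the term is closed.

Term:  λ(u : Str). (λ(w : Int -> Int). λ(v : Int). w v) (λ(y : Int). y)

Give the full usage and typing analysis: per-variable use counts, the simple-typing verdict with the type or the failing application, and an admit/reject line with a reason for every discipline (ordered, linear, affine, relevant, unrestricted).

usage: u (bound) ×0, w (bound) ×1, v (bound) ×1, y (bound) ×1
left-to-right use order: w, v, y
typing: well-typed — term : Str -> Int -> Int
ordered ✗ (u never used (weakening))
linear ✗ (u never used (weakening))
affine ✓ (none of u, w, v, y used more than once)
relevant ✗ (u never used (weakening))
unrestricted ✓ (typability at Str -> Int -> Int is all that's needed)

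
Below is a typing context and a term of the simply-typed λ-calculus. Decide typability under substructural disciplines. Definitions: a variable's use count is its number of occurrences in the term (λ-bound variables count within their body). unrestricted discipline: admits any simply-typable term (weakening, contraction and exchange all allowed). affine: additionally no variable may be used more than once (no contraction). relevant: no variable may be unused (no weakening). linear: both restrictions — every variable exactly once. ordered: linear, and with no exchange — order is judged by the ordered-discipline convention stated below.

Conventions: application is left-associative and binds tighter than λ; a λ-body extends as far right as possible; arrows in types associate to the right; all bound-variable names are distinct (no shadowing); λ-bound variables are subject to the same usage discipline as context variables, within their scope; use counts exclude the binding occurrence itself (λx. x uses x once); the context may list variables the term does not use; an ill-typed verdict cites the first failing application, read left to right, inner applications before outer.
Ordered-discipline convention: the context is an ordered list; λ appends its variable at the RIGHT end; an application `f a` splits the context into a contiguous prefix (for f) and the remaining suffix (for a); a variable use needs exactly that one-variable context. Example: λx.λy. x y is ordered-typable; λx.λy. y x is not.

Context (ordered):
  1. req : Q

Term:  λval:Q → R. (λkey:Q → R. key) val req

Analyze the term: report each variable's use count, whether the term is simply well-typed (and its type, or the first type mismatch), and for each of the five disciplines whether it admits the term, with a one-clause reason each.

usage: req=1; val (λ-bound)=1; key (λ-bound)=1
uses in reading order: key, val, req
typing: well-typed at (Q → R) → R
ordered ✗ (no ordered split (uses run key, val, req))
linear ✓ (each of req, val, key used exactly once)
affine ✓ (at most one use each (req, val, key))
relevant ✓ (none of req, val, key goes unused)
unrestricted ✓ (typability at (Q → R) → R is all that's needed)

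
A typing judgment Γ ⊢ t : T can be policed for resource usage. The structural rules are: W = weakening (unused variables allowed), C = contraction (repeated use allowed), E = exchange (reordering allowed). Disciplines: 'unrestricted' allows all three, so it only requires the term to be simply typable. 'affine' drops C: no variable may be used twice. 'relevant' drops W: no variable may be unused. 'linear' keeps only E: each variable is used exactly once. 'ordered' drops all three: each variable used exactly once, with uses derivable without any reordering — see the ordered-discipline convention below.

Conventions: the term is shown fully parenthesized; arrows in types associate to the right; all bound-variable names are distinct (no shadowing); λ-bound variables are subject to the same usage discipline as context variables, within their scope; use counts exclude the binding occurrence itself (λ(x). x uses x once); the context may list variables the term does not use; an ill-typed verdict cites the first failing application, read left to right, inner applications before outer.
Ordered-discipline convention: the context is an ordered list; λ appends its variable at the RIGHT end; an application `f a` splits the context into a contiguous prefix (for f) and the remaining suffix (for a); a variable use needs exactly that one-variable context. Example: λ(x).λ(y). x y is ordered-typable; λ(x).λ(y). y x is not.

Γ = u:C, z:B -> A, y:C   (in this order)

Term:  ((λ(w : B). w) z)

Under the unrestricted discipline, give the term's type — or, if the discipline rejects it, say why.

not well-typed under unrestricted — the type mismatch rejects it
variable uses: u: 0; z: 1; y: 0; w (λ-bound): 1
uses in reading order: w, z
typing: ill-typed: an application expects B but receives B -> A
all disciplines: ordered ✗ · linear ✗ · affine ✗ · relevant ✗ · unrestricted ✗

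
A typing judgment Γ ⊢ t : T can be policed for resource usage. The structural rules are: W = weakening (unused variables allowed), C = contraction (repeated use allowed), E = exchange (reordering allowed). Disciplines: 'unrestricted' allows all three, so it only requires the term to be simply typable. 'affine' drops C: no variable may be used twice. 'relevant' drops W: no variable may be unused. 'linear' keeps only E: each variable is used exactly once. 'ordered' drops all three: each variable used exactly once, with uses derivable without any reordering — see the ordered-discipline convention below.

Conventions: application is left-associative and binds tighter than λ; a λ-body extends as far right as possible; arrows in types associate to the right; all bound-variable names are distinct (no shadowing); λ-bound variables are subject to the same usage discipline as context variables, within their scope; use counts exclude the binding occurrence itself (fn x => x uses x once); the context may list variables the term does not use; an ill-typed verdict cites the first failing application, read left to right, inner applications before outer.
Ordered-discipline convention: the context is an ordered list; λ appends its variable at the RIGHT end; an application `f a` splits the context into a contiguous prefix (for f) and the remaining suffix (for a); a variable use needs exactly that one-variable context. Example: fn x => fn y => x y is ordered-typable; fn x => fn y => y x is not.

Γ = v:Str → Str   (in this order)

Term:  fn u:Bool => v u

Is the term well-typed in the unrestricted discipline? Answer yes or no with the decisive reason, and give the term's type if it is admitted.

no — fails simple typing
usage: v ×1, u [bound] ×1
uses in reading order: v, u
typing: ill-typed: a function awaiting Str gets Bool
across the five disciplines: ordered ✗ · linear ✗ · affine ✗ · relevant ✗ · unrestricted ✗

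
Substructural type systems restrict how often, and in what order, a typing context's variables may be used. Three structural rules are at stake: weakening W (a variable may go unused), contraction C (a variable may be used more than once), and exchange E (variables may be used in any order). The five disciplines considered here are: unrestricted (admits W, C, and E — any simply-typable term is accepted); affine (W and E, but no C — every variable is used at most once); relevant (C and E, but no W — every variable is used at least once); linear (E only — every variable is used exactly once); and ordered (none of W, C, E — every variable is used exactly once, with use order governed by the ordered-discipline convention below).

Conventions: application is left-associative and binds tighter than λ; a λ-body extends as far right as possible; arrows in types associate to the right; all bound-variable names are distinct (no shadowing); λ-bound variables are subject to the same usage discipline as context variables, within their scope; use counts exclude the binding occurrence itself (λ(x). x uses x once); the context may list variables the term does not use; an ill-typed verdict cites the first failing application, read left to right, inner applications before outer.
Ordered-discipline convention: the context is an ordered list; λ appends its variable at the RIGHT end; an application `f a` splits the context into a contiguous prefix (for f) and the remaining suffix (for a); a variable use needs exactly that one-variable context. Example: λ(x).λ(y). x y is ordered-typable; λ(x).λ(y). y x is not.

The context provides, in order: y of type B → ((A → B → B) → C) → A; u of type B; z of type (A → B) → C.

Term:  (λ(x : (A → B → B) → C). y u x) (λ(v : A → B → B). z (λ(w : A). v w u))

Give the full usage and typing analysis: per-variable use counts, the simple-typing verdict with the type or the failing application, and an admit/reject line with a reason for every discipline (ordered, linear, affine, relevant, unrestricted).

variable uses: y: 1×; u: 2×; z: 1×; x (bound): 1×; v (bound): 1×; w (bound): 1×
order of uses: y, u, x, z, v, w, u
typing: the term checks, with type A
ordered: ✗, repeated use of u ×2
linear: ✗, repeated use of u ×2
affine: ✗, repeated use of u ×2
relevant: ✓, every one of y, u, z, x, v, w appears
unrestricted: ✓, typability at A is all that's needed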